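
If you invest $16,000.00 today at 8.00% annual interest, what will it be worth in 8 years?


Future value formula: FV = PV × (1 + r)^t
FV = $16,000.00 × (1 + 0.08)^8
FV = $16,000.00 × 1.850930
FV = $29,614.88

FV = PV × (1 + r)^t = $29,614.88


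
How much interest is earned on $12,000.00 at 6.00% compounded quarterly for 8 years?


Compound interest earned = final amount − principal.
A = P(1 + r/n)^(nt) = $12,000.00 × (1 + 0.06/4)^(4 × 8) = $19,323.89
Interest = A − P = $19,323.89 − $12,000.00 = $7,323.89

Interest = A - P = $7,323.89


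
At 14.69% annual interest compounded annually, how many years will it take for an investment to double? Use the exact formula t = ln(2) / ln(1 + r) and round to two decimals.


Doubling condition: (1 + r)^t = 2
Take ln of both sides: t × ln(1 + r) = ln(2)
t = ln(2) / ln(1 + r)
t = 0.693147 / 0.137063
t = 5.06

t = ln(2) / ln(1 + r) = 5.06 years


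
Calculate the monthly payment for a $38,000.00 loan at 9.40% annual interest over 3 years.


Loan payment formula: PMT = PV × r / (1 − (1 + r)^(−n))
Monthly rate r = 0.094/12 ≈ 0.00783333, n = 36 months
Denominator: 1 − (1 + 0.094/12)^(−36) = 0.244897
PMT = $38,000.00 × (0.094/12) / 0.244897
PMT = $1,215.48 per month

PMT = PV × r / (1-(1+r)^(-n)) = $1,215.48/month


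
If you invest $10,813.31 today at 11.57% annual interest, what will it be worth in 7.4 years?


Future value formula: FV = PV × (1 + r)^t
FV = $10,813.31 × (1 + 0.1157)^7.4
FV = $10,813.31 × 2.248283
FV = $24,311.38

FV = PV × (1 + r)^t = $24,311.38


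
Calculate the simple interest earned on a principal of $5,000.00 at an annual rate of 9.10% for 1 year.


Simple interest formula: I = P × r × t
I = $5,000.00 × 0.091 × 1
I = $455.00

I = P × r × t = $455.00


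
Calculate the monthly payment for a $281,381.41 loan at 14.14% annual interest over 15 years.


Loan payment formula: PMT = PV × r / (1 − (1 + r)^(−n))
Monthly rate r = 0.1414/12 ≈ 0.01178333, n = 180 months
Denominator: 1 − (1 + 0.1414/12)^(−180) = 0.878592
PMT = $281,381.41 × (0.1414/12) / 0.878592
PMT = $3,773.78 per month

PMT = PV × r / (1-(1+r)^(-n)) = $3,773.78/month


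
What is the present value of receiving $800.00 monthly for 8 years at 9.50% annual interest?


Present value of an ordinary annuity: PV = PMT × (1 − (1 + r)^(−n)) / r
Monthly rate r = 0.095/12 ≈ 0.00791667, n = 96
PV = $800.00 × (1 − (1 + 0.095/12)^(−96)) / (0.095/12)
PV = $800.00 × 67.065090
PV = $53,652.07

PV = PMT × (1-(1+r)^(-n))/r = $53,652.07


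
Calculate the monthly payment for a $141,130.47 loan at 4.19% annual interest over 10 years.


Loan payment formula: PMT = PV × r / (1 − (1 + r)^(−n))
Monthly rate r = 0.0419/12 ≈ 0.00349167, n = 120 months
Denominator: 1 − (1 + 0.0419/12)^(−120) = 0.3418156
PMT = $141,130.47 × (0.0419/12) / 0.3418156
PMT = $1,441.66 per month

PMT = PV × r / (1-(1+r)^(-n)) = $1,441.66/month


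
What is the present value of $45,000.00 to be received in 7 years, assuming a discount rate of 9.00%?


Present value formula: PV = FV / (1 + r)^t
PV = $45,000.00 / (1 + 0.09)^7
PV = $45,000.00 / 1.828039
PV = $24,616.54

PV = FV / (1 + r)^t = $24,616.54


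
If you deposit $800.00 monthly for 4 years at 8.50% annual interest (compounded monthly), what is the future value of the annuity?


Future value of an ordinary annuity: FV = PMT × ((1 + r)^n − 1) / r
Monthly rate r = 0.085/12 ≈ 0.00708333, n = 48
FV = $800.00 × ((1 + 0.085/12)^48 − 1) / (0.085/12)
FV = $800.00 × 56.931495
FV = $45,545.20

FV = PMT × ((1+r)^n - 1)/r = $45,545.20


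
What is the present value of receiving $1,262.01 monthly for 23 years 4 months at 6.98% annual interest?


Present value of an ordinary annuity: PV = PMT × (1 − (1 + r)^(−n)) / r
Monthly rate r = 0.0698/12 ≈ 0.00581667, n = 280
PV = $1,262.01 × (1 − (1 + 0.0698/12)^(−280)) / (0.0698/12)
PV = $1,262.01 × 138.031137
PV = $174,196.68

PV = PMT × (1-(1+r)^(-n))/r = $174,196.68


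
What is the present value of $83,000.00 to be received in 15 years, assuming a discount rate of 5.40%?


Present value formula: PV = FV / (1 + r)^t
PV = $83,000.00 / (1 + 0.054)^15
PV = $83,000.00 / 2.2009449
PV = $37,711.08

PV = FV / (1 + r)^t = $37,711.08


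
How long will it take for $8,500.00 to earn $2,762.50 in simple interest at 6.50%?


Rearrange the simple interest formula for t:
I = P × r × t  ⇒  t = I / (P × r)
t = $2,762.50 / ($8,500.00 × 0.065)
t = 5

t = I/(P×r) = 5 years


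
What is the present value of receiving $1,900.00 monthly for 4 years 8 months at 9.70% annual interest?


Present value of an ordinary annuity: PV = PMT × (1 − (1 + r)^(−n)) / r
Monthly rate r = 0.097/12 ≈ 0.00808333, n = 56
PV = $1,900.00 × (1 − (1 + 0.097/12)^(−56)) / (0.097/12)
PV = $1,900.00 × 44.8962868
PV = $85,302.94

PV = PMT × (1-(1+r)^(-n))/r = $85,302.94


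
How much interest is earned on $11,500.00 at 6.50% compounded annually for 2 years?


Compound interest earned = final amount − principal.
A = P(1 + r/n)^(nt) = $11,500.00 × (1 + 0.065/1)^(1 × 2) = $13,043.59
Interest = A − P = $13,043.59 − $11,500.00 = $1,543.59

Interest = A - P = $1,543.59


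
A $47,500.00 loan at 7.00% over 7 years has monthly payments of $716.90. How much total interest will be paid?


Total paid over the life of the loan = PMT × n.
Total paid = $716.90 × 84 = $60,219.60
Total interest = total paid − principal = $60,219.60 − $47,500.00 = $12,719.60

Total interest = (PMT × n) - PV = $12,719.60


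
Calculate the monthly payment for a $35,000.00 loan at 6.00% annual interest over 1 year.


Loan payment formula: PMT = PV × r / (1 − (1 + r)^(−n))
Monthly rate r = 0.06/12 = 0.005, n = 12 months
Denominator: 1 − (1 + 0.06/12)^(−12) = 0.05809466
PMT = $35,000.00 × (0.06/12) / 0.05809466
PMT = $3,012.33 per month

PMT = PV × r / (1-(1+r)^(-n)) = $3,012.33/month


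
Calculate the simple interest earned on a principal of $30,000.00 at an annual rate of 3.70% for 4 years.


Simple interest formula: I = P × r × t
I = $30,000.00 × 0.037 × 4
I = $4,440.00

I = P × r × t = $4,440.00


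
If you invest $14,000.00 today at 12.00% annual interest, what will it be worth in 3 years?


Future value formula: FV = PV × (1 + r)^t
FV = $14,000.00 × (1 + 0.12)^3
FV = $14,000.00 × 1.404928
FV = $19,668.99

FV = PV × (1 + r)^t = $19,668.99


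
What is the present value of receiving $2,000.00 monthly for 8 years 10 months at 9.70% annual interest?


Present value of an ordinary annuity: PV = PMT × (1 − (1 + r)^(−n)) / r
Monthly rate r = 0.097/12 ≈ 0.00808333, n = 106
PV = $2,000.00 × (1 − (1 + 0.097/12)^(−106)) / (0.097/12)
PV = $2,000.00 × 71.014152
PV = $142,028.30

PV = PMT × (1-(1+r)^(-n))/r = $142,028.30


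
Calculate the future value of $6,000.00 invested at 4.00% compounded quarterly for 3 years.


Compound interest formula: A = P(1 + r/n)^(nt)
A = $6,000.00 × (1 + 0.04/4)^(4 × 3)
Growth factor: (1 + 0.04/4)^12 = 1.126825
A = $6,000.00 × 1.126825
A = $6,760.95

A = P(1 + r/n)^(nt) = $6,760.95


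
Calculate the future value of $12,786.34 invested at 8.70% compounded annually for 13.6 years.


Compound interest formula: A = P(1 + r/n)^(nt)
A = $12,786.34 × (1 + 0.087/1)^(1 × 13.6)
Growth factor: (1 + 0.087/1)^13.6 = 3.1097237
A = $12,786.34 × 3.1097237
A = $39,761.98

A = P(1 + r/n)^(nt) = $39,761.98


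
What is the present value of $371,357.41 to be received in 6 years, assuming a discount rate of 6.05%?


Present value formula: PV = FV / (1 + r)^t
PV = $371,357.41 / (1 + 0.0605)^6
PV = $371,357.41 / 1.42253853
PV = $261,052.62

PV = FV / (1 + r)^t = $261,052.62


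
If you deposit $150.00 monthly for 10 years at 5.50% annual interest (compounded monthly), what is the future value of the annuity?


Future value of an ordinary annuity: FV = PMT × ((1 + r)^n − 1) / r
Monthly rate r = 0.055/12 ≈ 0.00458333, n = 120
FV = $150.00 × ((1 + 0.055/12)^120 − 1) / (0.055/12)
FV = $150.00 × 159.507582
FV = $23,926.14

FV = PMT × ((1+r)^n - 1)/r = $23,926.14


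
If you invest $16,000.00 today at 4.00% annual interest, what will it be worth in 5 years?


Future value formula: FV = PV × (1 + r)^t
FV = $16,000.00 × (1 + 0.04)^5
FV = $16,000.00 × 1.216653
FV = $19,466.45

FV = PV × (1 + r)^t = $19,466.45


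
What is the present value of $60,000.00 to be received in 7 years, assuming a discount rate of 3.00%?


Present value formula: PV = FV / (1 + r)^t
PV = $60,000.00 / (1 + 0.03)^7
PV = $60,000.00 / 1.229874
PV = $48,785.49

PV = FV / (1 + r)^t = $48,785.49


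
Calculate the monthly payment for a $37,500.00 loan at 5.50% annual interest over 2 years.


Loan payment formula: PMT = PV × r / (1 − (1 + r)^(−n))
Monthly rate r = 0.055/12 ≈ 0.00458333, n = 24 months
Denominator: 1 − (1 + 0.055/12)^(−24) = 0.1039407
PMT = $37,500.00 × (0.055/12) / 0.1039407
PMT = $1,653.59 per month

PMT = PV × r / (1-(1+r)^(-n)) = $1,653.59/month


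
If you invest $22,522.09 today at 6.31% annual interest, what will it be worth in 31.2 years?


Future value formula: FV = PV × (1 + r)^t
FV = $22,522.09 × (1 + 0.0631)^31.2
FV = $22,522.09 × 6.7470276
FV = $151,957.16

FV = PV × (1 + r)^t = $151,957.16


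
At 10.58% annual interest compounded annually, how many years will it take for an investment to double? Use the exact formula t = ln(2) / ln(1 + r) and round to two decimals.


Doubling condition: (1 + r)^t = 2
Take ln of both sides: t × ln(1 + r) = ln(2)
t = ln(2) / ln(1 + r)
t = 0.693147 / 0.100569
t = 6.89

t = ln(2) / ln(1 + r) = 6.89 years


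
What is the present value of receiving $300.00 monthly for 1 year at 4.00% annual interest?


Present value of an ordinary annuity: PV = PMT × (1 − (1 + r)^(−n)) / r
Monthly rate r = 0.04/12 ≈ 0.00333333, n = 12
PV = $300.00 × (1 − (1 + 0.04/12)^(−12)) / (0.04/12)
PV = $300.00 × 11.743994
PV = $3,523.20

PV = PMT × (1-(1+r)^(-n))/r = $3,523.20


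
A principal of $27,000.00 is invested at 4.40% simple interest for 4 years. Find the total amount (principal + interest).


Total amount formula: A = P(1 + rt) = P + P·r·t
Interest: I = P × r × t = $27,000.00 × 0.044 × 4 = $4,752.00
A = P + I = $27,000.00 + $4,752.00 = $31,752.00

A = P + I = P(1 + rt) = $31,752.00


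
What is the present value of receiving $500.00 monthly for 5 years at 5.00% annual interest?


Present value of an ordinary annuity: PV = PMT × (1 − (1 + r)^(−n)) / r
Monthly rate r = 0.05/12 ≈ 0.00416667, n = 60
PV = $500.00 × (1 − (1 + 0.05/12)^(−60)) / (0.05/12)
PV = $500.00 × 52.990706
PV = $26,495.35

PV = PMT × (1-(1+r)^(-n))/r = $26,495.35


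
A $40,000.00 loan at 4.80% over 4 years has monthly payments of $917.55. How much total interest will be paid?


Total paid over the life of the loan = PMT × n.
Total paid = $917.55 × 48 = $44,042.40
Total interest = total paid − principal = $44,042.40 − $40,000.00 = $4,042.40

Total interest = (PMT × n) - PV = $4,042.40


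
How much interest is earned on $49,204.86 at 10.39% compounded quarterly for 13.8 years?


Compound interest earned = final amount − principal.
A = P(1 + r/n)^(nt) = $49,204.86 × (1 + 0.1039/4)^(4 × 13.8) = $202,655.39
Interest = A − P = $202,655.39 − $49,204.86 = $153,450.53

Interest = A - P = $153,450.53


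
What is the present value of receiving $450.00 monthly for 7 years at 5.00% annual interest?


Present value of an ordinary annuity: PV = PMT × (1 − (1 + r)^(−n)) / r
Monthly rate r = 0.05/12 ≈ 0.00416667, n = 84
PV = $450.00 × (1 − (1 + 0.05/12)^(−84)) / (0.05/12)
PV = $450.00 × 70.751835
PV = $31,838.33

PV = PMT × (1-(1+r)^(-n))/r = $31,838.33


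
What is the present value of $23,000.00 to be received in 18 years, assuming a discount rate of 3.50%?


Present value formula: PV = FV / (1 + r)^t
PV = $23,000.00 / (1 + 0.035)^18
PV = $23,000.00 / 1.857489
PV = $12,382.31

PV = FV / (1 + r)^t = $12,382.31


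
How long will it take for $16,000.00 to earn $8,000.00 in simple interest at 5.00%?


Rearrange the simple interest formula for t:
I = P × r × t  ⇒  t = I / (P × r)
t = $8,000.00 / ($16,000.00 × 0.05)
t = 10

t = I/(P×r) = 10 years


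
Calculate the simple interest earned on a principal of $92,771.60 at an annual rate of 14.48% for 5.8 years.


Simple interest formula: I = P × r × t
I = $92,771.60 × 0.1448 × 5.8
I = $77,913.30

I = P × r × t = $77,913.30


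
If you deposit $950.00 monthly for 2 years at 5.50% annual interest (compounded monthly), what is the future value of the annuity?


Future value of an ordinary annuity: FV = PMT × ((1 + r)^n − 1) / r
Monthly rate r = 0.055/12 ≈ 0.00458333, n = 24
FV = $950.00 × ((1 + 0.055/12)^24 − 1) / (0.055/12)
FV = $950.00 × 25.308560
FV = $24,043.13

FV = PMT × ((1+r)^n - 1)/r = $24,043.13


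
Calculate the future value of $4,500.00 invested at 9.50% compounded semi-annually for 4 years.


Compound interest formula: A = P(1 + r/n)^(nt)
A = $4,500.00 × (1 + 0.095/2)^(2 × 4)
Growth factor: (1 + 0.095/2)^8 = 1.449547
A = $4,500.00 × 1.449547
A = $6,522.96

A = P(1 + r/n)^(nt) = $6,522.96


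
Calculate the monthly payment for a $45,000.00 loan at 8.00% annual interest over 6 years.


Loan payment formula: PMT = PV × r / (1 − (1 + r)^(−n))
Monthly rate r = 0.08/12 ≈ 0.00666667, n = 72 months
Denominator: 1 − (1 + 0.08/12)^(−72) = 0.380230
PMT = $45,000.00 × (0.08/12) / 0.380230
PMT = $789.00 per month

PMT = PV × r / (1-(1+r)^(-n)) = $789.00/month


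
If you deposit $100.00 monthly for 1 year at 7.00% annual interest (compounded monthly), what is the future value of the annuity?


Future value of an ordinary annuity: FV = PMT × ((1 + r)^n − 1) / r
Monthly rate r = 0.07/12 ≈ 0.00583333, n = 12
FV = $100.00 × ((1 + 0.07/12)^12 − 1) / (0.07/12)
FV = $100.00 × 12.392585
FV = $1,239.26

FV = PMT × ((1+r)^n - 1)/r = $1,239.26


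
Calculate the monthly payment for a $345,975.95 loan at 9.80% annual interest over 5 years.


Loan payment formula: PMT = PV × r / (1 − (1 + r)^(−n))
Monthly rate r = 0.098/12 ≈ 0.00816667, n = 60 months
Denominator: 1 − (1 + 0.098/12)^(−60) = 0.386153
PMT = $345,975.95 × (0.098/12) / 0.386153
PMT = $7,316.97 per month

PMT = PV × r / (1-(1+r)^(-n)) = $7,316.97/month


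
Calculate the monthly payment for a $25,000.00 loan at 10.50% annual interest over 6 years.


Loan payment formula: PMT = PV × r / (1 − (1 + r)^(−n))
Monthly rate r = 0.105/12 = 0.00875, n = 72 months
Denominator: 1 − (1 + 0.105/12)^(−72) = 0.465947
PMT = $25,000.00 × (0.105/12) / 0.465947
PMT = $469.47 per month

PMT = PV × r / (1-(1+r)^(-n)) = $469.47/month


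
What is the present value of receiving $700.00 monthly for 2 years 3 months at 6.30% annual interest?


Present value of an ordinary annuity: PV = PMT × (1 − (1 + r)^(−n)) / r
Monthly rate r = 0.063/12 = 0.00525, n = 27
PV = $700.00 × (1 − (1 + 0.063/12)^(−27)) / (0.063/12)
PV = $700.00 × 25.112373
PV = $17,578.66

PV = PMT × (1-(1+r)^(-n))/r = $17,578.66


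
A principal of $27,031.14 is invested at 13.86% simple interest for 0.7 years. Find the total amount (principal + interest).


Total amount formula: A = P(1 + rt) = P + P·r·t
Interest: I = P × r × t = $27,031.14 × 0.1386 × 0.7 = $2,622.56
A = P + I = $27,031.14 + $2,622.56 = $29,653.70

A = P + I = P(1 + rt) = $29,653.70


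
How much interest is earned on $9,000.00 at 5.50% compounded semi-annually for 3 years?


Compound interest earned = final amount − principal.
A = P(1 + r/n)^(nt) = $9,000.00 × (1 + 0.055/2)^(2 × 3) = $10,590.92
Interest = A − P = $10,590.92 − $9,000.00 = $1,590.92

Interest = A - P = $1,590.92


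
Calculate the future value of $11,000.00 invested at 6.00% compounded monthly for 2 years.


Compound interest formula: A = P(1 + r/n)^(nt)
A = $11,000.00 × (1 + 0.06/12)^(12 × 2)
Growth factor: (1 + 0.06/12)^24 = 1.127160
A = $11,000.00 × 1.127160
A = $12,398.76

A = P(1 + r/n)^(nt) = $12,398.76


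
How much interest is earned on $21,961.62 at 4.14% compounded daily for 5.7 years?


Compound interest earned = final amount − principal.
A = P(1 + r/n)^(nt) = $21,961.62 × (1 + 0.0414/365)^(365 × 5.7) = $27,806.31
Interest = A − P = $27,806.31 − $21,961.62 = $5,844.69

Interest = A - P = $5,844.69


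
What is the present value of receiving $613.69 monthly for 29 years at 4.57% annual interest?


Present value of an ordinary annuity: PV = PMT × (1 − (1 + r)^(−n)) / r
Monthly rate r = 0.0457/12 ≈ 0.00380833, n = 348
PV = $613.69 × (1 − (1 + 0.0457/12)^(−348)) / (0.0457/12)
PV = $613.69 × 192.632048
PV = $118,216.36

PV = PMT × (1-(1+r)^(-n))/r = $118,216.36


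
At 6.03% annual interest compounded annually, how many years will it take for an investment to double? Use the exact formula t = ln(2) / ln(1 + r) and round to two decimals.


Doubling condition: (1 + r)^t = 2
Take ln of both sides: t × ln(1 + r) = ln(2)
t = ln(2) / ln(1 + r)
t = 0.693147 / 0.058552
t = 11.84

t = ln(2) / ln(1 + r) = 11.84 years


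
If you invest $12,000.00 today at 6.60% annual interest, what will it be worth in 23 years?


Future value formula: FV = PV × (1 + r)^t
FV = $12,000.00 × (1 + 0.066)^23
FV = $12,000.00 × 4.349263
FV = $52,191.16

FV = PV × (1 + r)^t = $52,191.16


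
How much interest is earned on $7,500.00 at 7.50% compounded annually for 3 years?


Compound interest earned = final amount − principal.
A = P(1 + r/n)^(nt) = $7,500.00 × (1 + 0.075/1)^(1 × 3) = $9,317.23
Interest = A − P = $9,317.23 − $7,500.00 = $1,817.23

Interest = A - P = $1,817.23


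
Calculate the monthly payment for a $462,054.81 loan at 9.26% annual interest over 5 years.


Loan payment formula: PMT = PV × r / (1 − (1 + r)^(−n))
Monthly rate r = 0.0926/12 ≈ 0.00771667, n = 60 months
Denominator: 1 − (1 + 0.0926/12)^(−60) = 0.3694878
PMT = $462,054.81 × (0.0926/12) / 0.3694878
PMT = $9,649.91 per month

PMT = PV × r / (1-(1+r)^(-n)) = $9,649.91/month


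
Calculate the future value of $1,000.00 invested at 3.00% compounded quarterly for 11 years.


Compound interest formula: A = P(1 + r/n)^(nt)
A = $1,000.00 × (1 + 0.03/4)^(4 × 11)
Growth factor: (1 + 0.03/4)^44 = 1.389256
A = $1,000.00 × 1.389256
A = $1,389.26

A = P(1 + r/n)^(nt) = $1,389.26


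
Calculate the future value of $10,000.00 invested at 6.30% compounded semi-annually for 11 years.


Compound interest formula: A = P(1 + r/n)^(nt)
A = $10,000.00 × (1 + 0.063/2)^(2 × 11)
Growth factor: (1 + 0.063/2)^22 = 1.978441
A = $10,000.00 × 1.978441
A = $19,784.41

A = P(1 + r/n)^(nt) = $19,784.41


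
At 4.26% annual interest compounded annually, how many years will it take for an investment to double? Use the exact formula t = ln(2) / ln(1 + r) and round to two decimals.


Doubling condition: (1 + r)^t = 2
Take ln of both sides: t × ln(1 + r) = ln(2)
t = ln(2) / ln(1 + r)
t = 0.693147 / 0.041718
t = 16.62

t = ln(2) / ln(1 + r) = 16.62 years


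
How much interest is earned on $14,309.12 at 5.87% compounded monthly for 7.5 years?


Compound interest earned = final amount − principal.
A = P(1 + r/n)^(nt) = $14,309.12 × (1 + 0.0587/12)^(12 × 7.5) = $22,199.59
Interest = A − P = $22,199.59 − $14,309.12 = $7,890.47

Interest = A - P = $7,890.47


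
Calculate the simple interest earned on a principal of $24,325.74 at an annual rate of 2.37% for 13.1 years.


Simple interest formula: I = P × r × t
I = $24,325.74 × 0.0237 × 13.1
I = $7,552.41

I = P × r × t = $7,552.41


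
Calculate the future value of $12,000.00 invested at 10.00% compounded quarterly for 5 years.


Compound interest formula: A = P(1 + r/n)^(nt)
A = $12,000.00 × (1 + 0.1/4)^(4 × 5)
Growth factor: (1 + 0.1/4)^20 = 1.6386164
A = $12,000.00 × 1.6386164
A = $19,663.40

A = P(1 + r/n)^(nt) = $19,663.40


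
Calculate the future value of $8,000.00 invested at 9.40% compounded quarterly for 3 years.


Compound interest formula: A = P(1 + r/n)^(nt)
A = $8,000.00 × (1 + 0.094/4)^(4 × 3)
Growth factor: (1 + 0.094/4)^12 = 1.321460
A = $8,000.00 × 1.321460
A = $10,571.68

A = P(1 + r/n)^(nt) = $10,571.68


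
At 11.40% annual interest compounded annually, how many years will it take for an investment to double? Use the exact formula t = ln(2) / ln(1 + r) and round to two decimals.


Doubling condition: (1 + r)^t = 2
Take ln of both sides: t × ln(1 + r) = ln(2)
t = ln(2) / ln(1 + r)
t = 0.693147 / 0.107957
t = 6.42

t = ln(2) / ln(1 + r) = 6.42 years


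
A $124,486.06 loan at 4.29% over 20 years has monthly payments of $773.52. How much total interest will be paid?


Total paid over the life of the loan = PMT × n.
Total paid = $773.52 × 240 = $185,644.80
Total interest = total paid − principal = $185,644.80 − $124,486.06 = $61,158.74

Total interest = (PMT × n) - PV = $61,158.74


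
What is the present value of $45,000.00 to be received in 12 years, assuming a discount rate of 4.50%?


Present value formula: PV = FV / (1 + r)^t
PV = $45,000.00 / (1 + 0.045)^12
PV = $45,000.00 / 1.6958814
PV = $26,534.87

PV = FV / (1 + r)^t = $26,534.87


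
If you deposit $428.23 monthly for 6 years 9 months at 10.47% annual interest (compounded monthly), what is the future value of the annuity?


Future value of an ordinary annuity: FV = PMT × ((1 + r)^n − 1) / r
Monthly rate r = 0.1047/12 = 0.008725, n = 81
FV = $428.23 × ((1 + 0.1047/12)^81 − 1) / (0.1047/12)
FV = $428.23 × 117.035645
FV = $50,118.17

FV = PMT × ((1+r)^n - 1)/r = $50,118.17


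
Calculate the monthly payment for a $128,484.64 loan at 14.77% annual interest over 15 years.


Loan payment formula: PMT = PV × r / (1 − (1 + r)^(−n))
Monthly rate r = 0.1477/12 ≈ 0.01230833, n = 180 months
Denominator: 1 − (1 + 0.1477/12)^(−180) = 0.889416
PMT = $128,484.64 × (0.1477/12) / 0.889416
PMT = $1,778.06 per month

PMT = PV × r / (1-(1+r)^(-n)) = $1,778.06/month


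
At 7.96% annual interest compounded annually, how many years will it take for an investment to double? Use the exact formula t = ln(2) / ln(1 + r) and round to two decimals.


Doubling condition: (1 + r)^t = 2
Take ln of both sides: t × ln(1 + r) = ln(2)
t = ln(2) / ln(1 + r)
t = 0.693147 / 0.076591
t = 9.05

t = ln(2) / ln(1 + r) = 9.05 years


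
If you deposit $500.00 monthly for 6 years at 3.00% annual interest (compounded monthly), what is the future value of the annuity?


Future value of an ordinary annuity: FV = PMT × ((1 + r)^n − 1) / r
Monthly rate r = 0.03/12 = 0.0025, n = 72
FV = $500.00 × ((1 + 0.03/12)^72 − 1) / (0.03/12)
FV = $500.00 × 78.779387
FV = $39,389.69

FV = PMT × ((1+r)^n - 1)/r = $39,389.69


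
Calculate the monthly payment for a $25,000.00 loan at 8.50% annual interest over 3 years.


Loan payment formula: PMT = PV × r / (1 − (1 + r)^(−n))
Monthly rate r = 0.085/12 ≈ 0.00708333, n = 36 months
Denominator: 1 − (1 + 0.085/12)^(−36) = 0.224387
PMT = $25,000.00 × (0.085/12) / 0.224387
PMT = $789.19 per month

PMT = PV × r / (1-(1+r)^(-n)) = $789.19/month


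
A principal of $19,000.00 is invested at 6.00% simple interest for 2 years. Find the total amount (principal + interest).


Total amount formula: A = P(1 + rt) = P + P·r·t
Interest: I = P × r × t = $19,000.00 × 0.06 × 2 = $2,280.00
A = P + I = $19,000.00 + $2,280.00 = $21,280.00

A = P + I = P(1 + rt) = $21,280.00


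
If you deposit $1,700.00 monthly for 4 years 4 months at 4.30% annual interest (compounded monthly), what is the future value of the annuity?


Future value of an ordinary annuity: FV = PMT × ((1 + r)^n − 1) / r
Monthly rate r = 0.043/12 ≈ 0.00358333, n = 52
FV = $1,700.00 × ((1 + 0.043/12)^52 − 1) / (0.043/12)
FV = $1,700.00 × 57.048167
FV = $96,981.88

FV = PMT × ((1+r)^n - 1)/r = $96,981.88


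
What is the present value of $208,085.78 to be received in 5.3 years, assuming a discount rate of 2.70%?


Present value formula: PV = FV / (1 + r)^t
PV = $208,085.78 / (1 + 0.027)^5.3
PV = $208,085.78 / 1.15165753
PV = $180,683.73

PV = FV / (1 + r)^t = $180,683.73


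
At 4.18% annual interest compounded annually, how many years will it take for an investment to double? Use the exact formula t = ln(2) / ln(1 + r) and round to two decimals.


Doubling condition: (1 + r)^t = 2
Take ln of both sides: t × ln(1 + r) = ln(2)
t = ln(2) / ln(1 + r)
t = 0.693147 / 0.040950
t = 16.93

t = ln(2) / ln(1 + r) = 16.93 years


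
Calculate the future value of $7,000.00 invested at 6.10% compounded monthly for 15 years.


Compound interest formula: A = P(1 + r/n)^(nt)
A = $7,000.00 × (1 + 0.061/12)^(12 × 15)
Growth factor: (1 + 0.061/12)^180 = 2.49099499
A = $7,000.00 × 2.49099499
A = $17,436.96

A = P(1 + r/n)^(nt) = $17,436.96


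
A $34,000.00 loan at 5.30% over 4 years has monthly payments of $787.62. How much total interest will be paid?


Total paid over the life of the loan = PMT × n.
Total paid = $787.62 × 48 = $37,805.76
Total interest = total paid − principal = $37,805.76 − $34,000.00 = $3,805.76

Total interest = (PMT × n) - PV = $3,805.76


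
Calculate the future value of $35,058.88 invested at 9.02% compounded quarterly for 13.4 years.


Compound interest formula: A = P(1 + r/n)^(nt)
A = $35,058.88 × (1 + 0.0902/4)^(4 × 13.4)
Growth factor: (1 + 0.0902/4)^53.6 = 3.3043957
A = $35,058.88 × 3.3043957
A = $115,848.41

A = P(1 + r/n)^(nt) = $115,848.41


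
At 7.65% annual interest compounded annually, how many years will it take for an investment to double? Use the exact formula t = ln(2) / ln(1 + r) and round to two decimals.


Doubling condition: (1 + r)^t = 2
Take ln of both sides: t × ln(1 + r) = ln(2)
t = ln(2) / ln(1 + r)
t = 0.693147 / 0.073715
t = 9.40

t = ln(2) / ln(1 + r) = 9.40 years


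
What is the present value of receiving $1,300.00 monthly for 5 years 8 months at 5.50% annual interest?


Present value of an ordinary annuity: PV = PMT × (1 − (1 + r)^(−n)) / r
Monthly rate r = 0.055/12 ≈ 0.00458333, n = 68
PV = $1,300.00 × (1 − (1 + 0.055/12)^(−68)) / (0.055/12)
PV = $1,300.00 × 58.309715
PV = $75,802.63

PV = PMT × (1-(1+r)^(-n))/r = $75,802.63


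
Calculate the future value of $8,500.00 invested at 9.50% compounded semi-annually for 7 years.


Compound interest formula: A = P(1 + r/n)^(nt)
A = $8,500.00 × (1 + 0.095/2)^(2 × 7)
Growth factor: (1 + 0.095/2)^14 = 1.914946
A = $8,500.00 × 1.914946
A = $16,277.04

A = P(1 + r/n)^(nt) = $16,277.04


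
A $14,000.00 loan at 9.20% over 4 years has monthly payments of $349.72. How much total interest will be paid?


Total paid over the life of the loan = PMT × n.
Total paid = $349.72 × 48 = $16,786.56
Total interest = total paid − principal = $16,786.56 − $14,000.00 = $2,786.56

Total interest = (PMT × n) - PV = $2,786.56


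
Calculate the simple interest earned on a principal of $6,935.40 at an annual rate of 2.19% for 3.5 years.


Simple interest formula: I = P × r × t
I = $6,935.40 × 0.0219 × 3.5
I = $531.60

I = P × r × t = $531.60


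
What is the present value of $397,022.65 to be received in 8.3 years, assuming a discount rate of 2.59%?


Present value formula: PV = FV / (1 + r)^t
PV = $397,022.65 / (1 + 0.0259)^8.3
PV = $397,022.65 / 1.2364363
PV = $321,102.39

PV = FV / (1 + r)^t = $321,102.39


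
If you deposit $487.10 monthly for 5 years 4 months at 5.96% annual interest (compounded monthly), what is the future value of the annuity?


Future value of an ordinary annuity: FV = PMT × ((1 + r)^n − 1) / r
Monthly rate r = 0.0596/12 ≈ 0.00496667, n = 64
FV = $487.10 × ((1 + 0.0596/12)^64 − 1) / (0.0596/12)
FV = $487.10 × 75.123278
FV = $36,592.55

FV = PMT × ((1+r)^n - 1)/r = $36,592.55


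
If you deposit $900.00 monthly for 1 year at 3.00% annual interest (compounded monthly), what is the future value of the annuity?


Future value of an ordinary annuity: FV = PMT × ((1 + r)^n − 1) / r
Monthly rate r = 0.03/12 = 0.0025, n = 12
FV = $900.00 × ((1 + 0.03/12)^12 − 1) / (0.03/12)
FV = $900.00 × 12.166383
FV = $10,949.74

FV = PMT × ((1+r)^n - 1)/r = $10,949.74


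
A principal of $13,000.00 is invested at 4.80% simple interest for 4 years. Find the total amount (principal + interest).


Total amount formula: A = P(1 + rt) = P + P·r·t
Interest: I = P × r × t = $13,000.00 × 0.048 × 4 = $2,496.00
A = P + I = $13,000.00 + $2,496.00 = $15,496.00

A = P + I = P(1 + rt) = $15,496.00


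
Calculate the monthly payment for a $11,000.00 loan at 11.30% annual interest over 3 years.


Loan payment formula: PMT = PV × r / (1 − (1 + r)^(−n))
Monthly rate r = 0.113/12 ≈ 0.00941667, n = 36 months
Denominator: 1 − (1 + 0.113/12)^(−36) = 0.286387
PMT = $11,000.00 × (0.113/12) / 0.286387
PMT = $361.69 per month

PMT = PV × r / (1-(1+r)^(-n)) = $361.69/month


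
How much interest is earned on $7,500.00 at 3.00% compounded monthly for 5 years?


Compound interest earned = final amount − principal.
A = P(1 + r/n)^(nt) = $7,500.00 × (1 + 0.03/12)^(12 × 5) = $8,712.13
Interest = A − P = $8,712.13 − $7,500.00 = $1,212.13

Interest = A - P = $1,212.13


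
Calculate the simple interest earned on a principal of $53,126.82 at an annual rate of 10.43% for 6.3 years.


Simple interest formula: I = P × r × t
I = $53,126.82 × 0.1043 × 6.3
I = $34,909.10

I = P × r × t = $34,909.10


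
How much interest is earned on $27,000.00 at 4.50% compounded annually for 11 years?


Compound interest earned = final amount − principal.
A = P(1 + r/n)^(nt) = $27,000.00 × (1 + 0.045/1)^(1 × 11) = $43,817.03
Interest = A − P = $43,817.03 − $27,000.00 = $16,817.03

Interest = A - P = $16,817.03


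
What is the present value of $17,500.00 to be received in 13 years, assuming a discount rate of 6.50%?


Present value formula: PV = FV / (1 + r)^t
PV = $17,500.00 / (1 + 0.065)^13
PV = $17,500.00 / 2.2674875
PV = $7,717.79

PV = FV / (1 + r)^t = $7,717.79


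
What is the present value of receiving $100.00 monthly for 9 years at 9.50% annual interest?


Present value of an ordinary annuity: PV = PMT × (1 − (1 + r)^(−n)) / r
Monthly rate r = 0.095/12 ≈ 0.00791667, n = 108
PV = $100.00 × (1 − (1 + 0.095/12)^(−108)) / (0.095/12)
PV = $100.00 × 72.414648
PV = $7,241.46

PV = PMT × (1-(1+r)^(-n))/r = $7,241.46


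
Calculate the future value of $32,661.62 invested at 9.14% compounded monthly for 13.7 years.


Compound interest formula: A = P(1 + r/n)^(nt)
A = $32,661.62 × (1 + 0.0914/12)^(12 × 13.7)
Growth factor: (1 + 0.0914/12)^164.4 = 3.481403
A = $32,661.62 × 3.481403
A = $113,708.26

A = P(1 + r/n)^(nt) = $113,708.26


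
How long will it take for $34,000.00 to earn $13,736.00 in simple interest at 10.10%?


Rearrange the simple interest formula for t:
I = P × r × t  ⇒  t = I / (P × r)
t = $13,736.00 / ($34,000.00 × 0.101)
t = 4

t = I/(P×r) = 4 years


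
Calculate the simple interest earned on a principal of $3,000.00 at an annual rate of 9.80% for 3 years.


Simple interest formula: I = P × r × t
I = $3,000.00 × 0.098 × 3
I = $882.00

I = P × r × t = $882.00


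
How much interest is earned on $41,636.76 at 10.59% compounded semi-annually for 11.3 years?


Compound interest earned = final amount − principal.
A = P(1 + r/n)^(nt) = $41,636.76 × (1 + 0.1059/2)^(2 × 11.3) = $133,626.33
Interest = A − P = $133,626.33 − $41,636.76 = $91,989.57

Interest = A - P = $91,989.57


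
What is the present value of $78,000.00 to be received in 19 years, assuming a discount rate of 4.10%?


Present value formula: PV = FV / (1 + r)^t
PV = $78,000.00 / (1 + 0.041)^19
PV = $78,000.00 / 2.145675
PV = $36,352.20

PV = FV / (1 + r)^t = $36,352.20


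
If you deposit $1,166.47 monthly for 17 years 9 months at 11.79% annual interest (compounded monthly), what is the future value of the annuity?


Future value of an ordinary annuity: FV = PMT × ((1 + r)^n − 1) / r
Monthly rate r = 0.1179/12 = 0.009825, n = 213
FV = $1,166.47 × ((1 + 0.1179/12)^213 − 1) / (0.1179/12)
FV = $1,166.47 × 714.971610
FV = $833,992.93

FV = PMT × ((1+r)^n - 1)/r = $833,992.93


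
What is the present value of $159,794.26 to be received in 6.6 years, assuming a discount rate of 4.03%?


Present value formula: PV = FV / (1 + r)^t
PV = $159,794.26 / (1 + 0.0403)^6.6
PV = $159,794.26 / 1.2979165
PV = $123,115.98

PV = FV / (1 + r)^t = $123,115.98


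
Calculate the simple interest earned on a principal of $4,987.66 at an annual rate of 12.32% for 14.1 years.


Simple interest formula: I = P × r × t
I = $4,987.66 × 0.1232 × 14.1
I = $8,664.16

I = P × r × t = $8,664.16


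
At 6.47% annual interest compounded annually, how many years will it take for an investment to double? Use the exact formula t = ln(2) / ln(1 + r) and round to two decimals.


Doubling condition: (1 + r)^t = 2
Take ln of both sides: t × ln(1 + r) = ln(2)
t = ln(2) / ln(1 + r)
t = 0.693147 / 0.062693
t = 11.06

t = ln(2) / ln(1 + r) = 11.06 years


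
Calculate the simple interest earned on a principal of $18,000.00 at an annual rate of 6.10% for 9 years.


Simple interest formula: I = P × r × t
I = $18,000.00 × 0.061 × 9
I = $9,882.00

I = P × r × t = $9,882.00


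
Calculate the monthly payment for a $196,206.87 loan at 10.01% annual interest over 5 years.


Loan payment formula: PMT = PV × r / (1 − (1 + r)^(−n))
Monthly rate r = 0.1001/12 ≈ 0.00834167, n = 60 months
Denominator: 1 − (1 + 0.1001/12)^(−60) = 0.392513
PMT = $196,206.87 × (0.1001/12) / 0.392513
PMT = $4,169.78 per month

PMT = PV × r / (1-(1+r)^(-n)) = $4,169.78/month


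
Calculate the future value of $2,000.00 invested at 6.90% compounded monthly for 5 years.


Compound interest formula: A = P(1 + r/n)^(nt)
A = $2,000.00 × (1 + 0.069/12)^(12 × 5)
Growth factor: (1 + 0.069/12)^60 = 1.410595
A = $2,000.00 × 1.410595
A = $2,821.19

A = P(1 + r/n)^(nt) = $2,821.19


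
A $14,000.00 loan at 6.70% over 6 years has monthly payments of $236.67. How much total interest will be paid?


Total paid over the life of the loan = PMT × n.
Total paid = $236.67 × 72 = $17,040.24
Total interest = total paid − principal = $17,040.24 − $14,000.00 = $3,040.24

Total interest = (PMT × n) - PV = $3,040.24


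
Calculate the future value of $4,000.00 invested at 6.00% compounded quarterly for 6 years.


Compound interest formula: A = P(1 + r/n)^(nt)
A = $4,000.00 × (1 + 0.06/4)^(4 × 6)
Growth factor: (1 + 0.06/4)^24 = 1.429503
A = $4,000.00 × 1.429503
A = $5,718.01

A = P(1 + r/n)^(nt) = $5,718.01


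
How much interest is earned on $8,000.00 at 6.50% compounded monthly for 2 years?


Compound interest earned = final amount − principal.
A = P(1 + r/n)^(nt) = $8,000.00 × (1 + 0.065/12)^(12 × 2) = $9,107.43
Interest = A − P = $9,107.43 − $8,000.00 = $1,107.43

Interest = A - P = $1,107.43


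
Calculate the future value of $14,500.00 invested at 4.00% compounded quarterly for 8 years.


Compound interest formula: A = P(1 + r/n)^(nt)
A = $14,500.00 × (1 + 0.04/4)^(4 × 8)
Growth factor: (1 + 0.04/4)^32 = 1.374941
A = $14,500.00 × 1.374941
A = $19,936.64

A = P(1 + r/n)^(nt) = $19,936.64


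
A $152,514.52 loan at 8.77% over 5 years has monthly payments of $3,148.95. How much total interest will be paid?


Total paid over the life of the loan = PMT × n.
Total paid = $3,148.95 × 60 = $188,937.00
Total interest = total paid − principal = $188,937.00 − $152,514.52 = $36,422.48

Total interest = (PMT × n) - PV = $36,422.48


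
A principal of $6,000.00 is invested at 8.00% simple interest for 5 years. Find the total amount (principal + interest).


Total amount formula: A = P(1 + rt) = P + P·r·t
Interest: I = P × r × t = $6,000.00 × 0.08 × 5 = $2,400.00
A = P + I = $6,000.00 + $2,400.00 = $8,400.00

A = P + I = P(1 + rt) = $8,400.00


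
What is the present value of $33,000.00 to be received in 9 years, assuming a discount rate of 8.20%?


Present value formula: PV = FV / (1 + r)^t
PV = $33,000.00 / (1 + 0.082)^9
PV = $33,000.00 / 2.032569
PV = $16,235.61

PV = FV / (1 + r)^t = $16,235.61


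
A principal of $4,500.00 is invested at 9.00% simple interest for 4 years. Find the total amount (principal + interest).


Total amount formula: A = P(1 + rt) = P + P·r·t
Interest: I = P × r × t = $4,500.00 × 0.09 × 4 = $1,620.00
A = P + I = $4,500.00 + $1,620.00 = $6,120.00

A = P + I = P(1 + rt) = $6,120.00


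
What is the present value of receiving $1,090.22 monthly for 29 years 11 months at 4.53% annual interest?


Present value of an ordinary annuity: PV = PMT × (1 − (1 + r)^(−n)) / r
Monthly rate r = 0.0453/12 = 0.003775, n = 359
PV = $1,090.22 × (1 − (1 + 0.0453/12)^(−359)) / (0.0453/12)
PV = $1,090.22 × 196.411093
PV = $214,131.30

PV = PMT × (1-(1+r)^(-n))/r = $214,131.30


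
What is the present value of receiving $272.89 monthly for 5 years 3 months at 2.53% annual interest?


Present value of an ordinary annuity: PV = PMT × (1 − (1 + r)^(−n)) / r
Monthly rate r = 0.0253/12 ≈ 0.00210833, n = 63
PV = $272.89 × (1 − (1 + 0.0253/12)^(−63)) / (0.0253/12)
PV = $272.89 × 58.937193
PV = $16,083.37

PV = PMT × (1-(1+r)^(-n))/r = $16,083.37


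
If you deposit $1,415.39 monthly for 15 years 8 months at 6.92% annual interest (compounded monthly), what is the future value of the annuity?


Future value of an ordinary annuity: FV = PMT × ((1 + r)^n − 1) / r
Monthly rate r = 0.0692/12 ≈ 0.00576667, n = 188
FV = $1,415.39 × ((1 + 0.0692/12)^188 − 1) / (0.0692/12)
FV = $1,415.39 × 337.748468
FV = $478,045.80

FV = PMT × ((1+r)^n - 1)/r = $478,045.80


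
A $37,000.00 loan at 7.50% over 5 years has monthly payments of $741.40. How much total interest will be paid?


Total paid over the life of the loan = PMT × n.
Total paid = $741.40 × 60 = $44,484.00
Total interest = total paid − principal = $44,484.00 − $37,000.00 = $7,484.00

Total interest = (PMT × n) - PV = $7,484.00


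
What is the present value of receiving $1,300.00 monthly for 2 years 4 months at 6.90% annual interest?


Present value of an ordinary annuity: PV = PMT × (1 − (1 + r)^(−n)) / r
Monthly rate r = 0.069/12 = 0.00575, n = 28
PV = $1,300.00 × (1 − (1 + 0.069/12)^(−28)) / (0.069/12)
PV = $1,300.00 × 25.793965
PV = $33,532.15

PV = PMT × (1-(1+r)^(-n))/r = $33,532.15


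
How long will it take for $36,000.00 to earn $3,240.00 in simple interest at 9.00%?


Rearrange the simple interest formula for t:
I = P × r × t  ⇒  t = I / (P × r)
t = $3,240.00 / ($36,000.00 × 0.09)
t = 1

t = I/(P×r) = 1 year


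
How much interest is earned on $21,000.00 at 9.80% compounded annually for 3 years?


Compound interest earned = final amount − principal.
A = P(1 + r/n)^(nt) = $21,000.00 × (1 + 0.098/1)^(1 × 3) = $27,798.82
Interest = A − P = $27,798.82 − $21,000.00 = $6,798.82

Interest = A - P = $6,798.82


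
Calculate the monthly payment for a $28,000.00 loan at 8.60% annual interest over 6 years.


Loan payment formula: PMT = PV × r / (1 − (1 + r)^(−n))
Monthly rate r = 0.086/12 ≈ 0.00716667, n = 72 months
Denominator: 1 − (1 + 0.086/12)^(−72) = 0.401997
PMT = $28,000.00 × (0.086/12) / 0.401997
PMT = $499.17 per month

PMT = PV × r / (1-(1+r)^(-n)) = $499.17/month


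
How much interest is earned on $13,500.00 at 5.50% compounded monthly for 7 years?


Compound interest earned = final amount − principal.
A = P(1 + r/n)^(nt) = $13,500.00 × (1 + 0.055/12)^(12 × 7) = $19,822.35
Interest = A − P = $19,822.35 − $13,500.00 = $6,322.35

Interest = A - P = $6,322.35


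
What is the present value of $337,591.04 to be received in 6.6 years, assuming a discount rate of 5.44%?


Present value formula: PV = FV / (1 + r)^t
PV = $337,591.04 / (1 + 0.0544)^6.6
PV = $337,591.04 / 1.4185205
PV = $237,988.13

PV = FV / (1 + r)^t = $237,988.13
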